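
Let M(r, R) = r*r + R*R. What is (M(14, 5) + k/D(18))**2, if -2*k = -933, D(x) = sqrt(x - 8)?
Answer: 2824129/40 + 206193*sqrt(10)/10 ≈ 1.3581e+5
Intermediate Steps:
D(x) = sqrt(-8 + x)
k = 933/2 (k = -1/2*(-933) = 933/2 ≈ 466.50)
M(r, R) = R**2 + r**2 (M(r, R) = r**2 + R**2 = R**2 + r**2)
(M(14, 5) + k/D(18))**2 = ((5**2 + 14**2) + 933/(2*(sqrt(-8 + 18))))**2 = ((25 + 196) + 933/(2*(sqrt(10))))**2 = (221 + 933*(sqrt(10)/10)/2)**2 = (221 + 933*sqrt(10)/20)**2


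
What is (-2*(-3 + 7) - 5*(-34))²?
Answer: 26244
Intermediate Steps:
(-2*(-3 + 7) - 5*(-34))² = (-2*4 + 170)² = (-8 + 170)² = 162² = 26244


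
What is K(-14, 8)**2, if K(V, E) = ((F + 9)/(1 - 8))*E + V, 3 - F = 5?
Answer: 484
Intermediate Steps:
F = -2 (F = 3 - 1*5 = 3 - 5 = -2)
K(V, E) = V - E (K(V, E) = ((-2 + 9)/(1 - 8))*E + V = (7/(-7))*E + V = (7*(-1/7))*E + V = -E + V = V - E)
K(-14, 8)**2 = (-14 - 1*8)**2 = (-14 - 8)**2 = (-22)**2 = 484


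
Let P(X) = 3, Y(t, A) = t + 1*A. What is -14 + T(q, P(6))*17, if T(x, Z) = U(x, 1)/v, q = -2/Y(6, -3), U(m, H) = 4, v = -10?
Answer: -104/5 ≈ -20.800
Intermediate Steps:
Y(t, A) = A + t (Y(t, A) = t + A = A + t)
q = -⅔ (q = -2/(-3 + 6) = -2/3 = -2*⅓ = -⅔ ≈ -0.66667)
T(x, Z) = -⅖ (T(x, Z) = 4/(-10) = 4*(-⅒) = -⅖)
-14 + T(q, P(6))*17 = -14 - ⅖*17 = -14 - 34/5 = -104/5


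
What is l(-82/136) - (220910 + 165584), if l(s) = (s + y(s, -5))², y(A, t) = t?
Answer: -1787003095/4624 ≈ -3.8646e+5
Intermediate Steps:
l(s) = (-5 + s)² (l(s) = (s - 5)² = (-5 + s)²)
l(-82/136) - (220910 + 165584) = (-5 - 82/136)² - (220910 + 165584) = (-5 - 82*1/136)² - 1*386494 = (-5 - 41/68)² - 386494 = (-381/68)² - 386494 = 145161/4624 - 386494 = -1787003095/4624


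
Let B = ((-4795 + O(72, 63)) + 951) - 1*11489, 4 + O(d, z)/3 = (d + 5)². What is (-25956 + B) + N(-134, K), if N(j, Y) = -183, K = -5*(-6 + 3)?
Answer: -23697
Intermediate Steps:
K = 15 (K = -5*(-3) = 15)
O(d, z) = -12 + 3*(5 + d)² (O(d, z) = -12 + 3*(d + 5)² = -12 + 3*(5 + d)²)
B = 2442 (B = ((-4795 + (-12 + 3*(5 + 72)²)) + 951) - 1*11489 = ((-4795 + (-12 + 3*77²)) + 951) - 11489 = ((-4795 + (-12 + 3*5929)) + 951) - 11489 = ((-4795 + (-12 + 17787)) + 951) - 11489 = ((-4795 + 17775) + 951) - 11489 = (12980 + 951) - 11489 = 13931 - 11489 = 2442)
(-25956 + B) + N(-134, K) = (-25956 + 2442) - 183 = -23514 - 183 = -23697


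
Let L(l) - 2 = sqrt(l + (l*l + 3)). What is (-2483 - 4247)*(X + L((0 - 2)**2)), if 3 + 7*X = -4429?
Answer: 29733140/7 - 6730*sqrt(23) ≈ 4.2153e+6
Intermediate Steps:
L(l) = 2 + sqrt(3 + l + l**2) (L(l) = 2 + sqrt(l + (l*l + 3)) = 2 + sqrt(l + (l**2 + 3)) = 2 + sqrt(l + (3 + l**2)) = 2 + sqrt(3 + l + l**2))
X = -4432/7 (X = -3/7 + (1/7)*(-4429) = -3/7 - 4429/7 = -4432/7 ≈ -633.14)
(-2483 - 4247)*(X + L((0 - 2)**2)) = (-2483 - 4247)*(-4432/7 + (2 + sqrt(3 + (0 - 2)**2 + ((0 - 2)**2)**2))) = -6730*(-4432/7 + (2 + sqrt(3 + (-2)**2 + ((-2)**2)**2))) = -6730*(-4432/7 + (2 + sqrt(3 + 4 + 4**2))) = -6730*(-4432/7 + (2 + sqrt(3 + 4 + 16))) = -6730*(-4432/7 + (2 + sqrt(23))) = -6730*(-4418/7 + sqrt(23)) = 29733140/7 - 6730*sqrt(23)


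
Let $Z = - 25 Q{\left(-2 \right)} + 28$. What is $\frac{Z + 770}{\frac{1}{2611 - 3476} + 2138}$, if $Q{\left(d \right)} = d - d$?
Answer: $\frac{690270}{1849369} \approx 0.37325$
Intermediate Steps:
$Q{\left(d \right)} = 0$
$Z = 28$ ($Z = \left(-25\right) 0 + 28 = 0 + 28 = 28$)
$\frac{Z + 770}{\frac{1}{2611 - 3476} + 2138} = \frac{28 + 770}{\frac{1}{2611 - 3476} + 2138} = \frac{798}{\frac{1}{-865} + 2138} = \frac{798}{- \frac{1}{865} + 2138} = \frac{798}{\frac{1849369}{865}} = 798 \cdot \frac{865}{1849369} = \frac{690270}{1849369}$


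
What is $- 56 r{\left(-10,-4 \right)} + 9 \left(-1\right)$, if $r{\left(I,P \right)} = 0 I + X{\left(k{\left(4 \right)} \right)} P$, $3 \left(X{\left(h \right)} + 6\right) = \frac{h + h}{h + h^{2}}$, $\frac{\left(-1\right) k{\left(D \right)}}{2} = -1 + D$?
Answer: $- \frac{20743}{15} \approx -1382.9$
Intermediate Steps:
$k{\left(D \right)} = 2 - 2 D$ ($k{\left(D \right)} = - 2 \left(-1 + D\right) = 2 - 2 D$)
$X{\left(h \right)} = -6 + \frac{2 h}{3 \left(h + h^{2}\right)}$ ($X{\left(h \right)} = -6 + \frac{\left(h + h\right) \frac{1}{h + h^{2}}}{3} = -6 + \frac{2 h \frac{1}{h + h^{2}}}{3} = -6 + \frac{2 h}{3 \left(h + h^{2}\right)}$)
$r{\left(I,P \right)} = - \frac{92 P}{15}$ ($r{\left(I,P \right)} = 0 I + \frac{2 \left(-8 - 9 \left(2 - 8\right)\right)}{3 \left(1 + \left(2 - 8\right)\right)} P = 0 + \frac{2 \left(-8 - 9 \left(2 - 8\right)\right)}{3 \left(1 + \left(2 - 8\right)\right)} P = 0 + \frac{2 \left(-8 - -54\right)}{3 \left(1 - 6\right)} P = 0 + \frac{2 \left(-8 + 54\right)}{3 \left(-5\right)} P = 0 + \frac{2}{3} \left(- \frac{1}{5}\right) 46 P = 0 - \frac{92 P}{15} = - \frac{92 P}{15}$)
$- 56 r{\left(-10,-4 \right)} + 9 \left(-1\right) = - 56 \left(\left(- \frac{92}{15}\right) \left(-4\right)\right) + 9 \left(-1\right) = \left(-56\right) \frac{368}{15} - 9 = - \frac{20608}{15} - 9 = - \frac{20743}{15}$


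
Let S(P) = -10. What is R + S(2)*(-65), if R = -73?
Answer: 577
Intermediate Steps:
R + S(2)*(-65) = -73 - 10*(-65) = -73 + 650 = 577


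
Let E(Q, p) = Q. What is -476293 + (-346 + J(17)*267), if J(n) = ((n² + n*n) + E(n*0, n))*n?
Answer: 2146903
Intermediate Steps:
J(n) = 2*n³ (J(n) = ((n² + n*n) + n*0)*n = ((n² + n²) + 0)*n = (2*n² + 0)*n = (2*n²)*n = 2*n³)
-476293 + (-346 + J(17)*267) = -476293 + (-346 + (2*17³)*267) = -476293 + (-346 + (2*4913)*267) = -476293 + (-346 + 9826*267) = -476293 + (-346 + 2623542) = -476293 + 2623196 = 2146903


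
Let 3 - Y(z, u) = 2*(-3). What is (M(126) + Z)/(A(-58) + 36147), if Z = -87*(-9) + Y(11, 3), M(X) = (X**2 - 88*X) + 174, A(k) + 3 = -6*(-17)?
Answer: 137/863 ≈ 0.15875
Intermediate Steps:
Y(z, u) = 9 (Y(z, u) = 3 - 2*(-3) = 3 - 1*(-6) = 3 + 6 = 9)
A(k) = 99 (A(k) = -3 - 6*(-17) = -3 + 102 = 99)
M(X) = 174 + X**2 - 88*X
Z = 792 (Z = -87*(-9) + 9 = 783 + 9 = 792)
(M(126) + Z)/(A(-58) + 36147) = ((174 + 126**2 - 88*126) + 792)/(99 + 36147) = ((174 + 15876 - 11088) + 792)/36246 = (4962 + 792)*(1/36246) = 5754*(1/36246) = 137/863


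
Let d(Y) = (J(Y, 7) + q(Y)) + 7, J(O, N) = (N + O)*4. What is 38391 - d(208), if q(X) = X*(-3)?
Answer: 38148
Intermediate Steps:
q(X) = -3*X
J(O, N) = 4*N + 4*O
d(Y) = 35 + Y (d(Y) = ((4*7 + 4*Y) - 3*Y) + 7 = ((28 + 4*Y) - 3*Y) + 7 = (28 + Y) + 7 = 35 + Y)
38391 - d(208) = 38391 - (35 + 208) = 38391 - 1*243 = 38391 - 243 = 38148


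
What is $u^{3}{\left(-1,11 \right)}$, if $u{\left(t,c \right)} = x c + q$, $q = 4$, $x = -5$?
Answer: $-132651$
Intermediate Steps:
$u{\left(t,c \right)} = 4 - 5 c$ ($u{\left(t,c \right)} = - 5 c + 4 = 4 - 5 c$)
$u^{3}{\left(-1,11 \right)} = \left(4 - 55\right)^{3} = \left(-51\right)^{3} = -132651$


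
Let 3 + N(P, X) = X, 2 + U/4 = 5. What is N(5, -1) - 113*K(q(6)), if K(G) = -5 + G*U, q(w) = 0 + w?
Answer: -7575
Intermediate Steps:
U = 12 (U = -8 + 4*5 = -8 + 20 = 12)
q(w) = w
N(P, X) = -3 + X
K(G) = -5 + 12*G (K(G) = -5 + G*12 = -5 + 12*G)
N(5, -1) - 113*K(q(6)) = (-3 - 1) - 113*(-5 + 12*6) = -4 - 113*(-5 + 72) = -4 - 113*67 = -4 - 7571 = -7575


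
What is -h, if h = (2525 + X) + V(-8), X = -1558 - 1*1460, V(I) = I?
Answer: 501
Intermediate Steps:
X = -3018 (X = -1558 - 1460 = -3018)
h = -501 (h = (2525 - 3018) - 8 = -493 - 8 = -501)
-h = -1*(-501) = 501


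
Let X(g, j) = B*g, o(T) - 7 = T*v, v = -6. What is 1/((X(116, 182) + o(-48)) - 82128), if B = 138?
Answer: -1/65825 ≈ -1.5192e-5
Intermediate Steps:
o(T) = 7 - 6*T (o(T) = 7 + T*(-6) = 7 - 6*T)
X(g, j) = 138*g
1/((X(116, 182) + o(-48)) - 82128) = 1/((138*116 + (7 - 6*(-48))) - 82128) = 1/((16008 + (7 + 288)) - 82128) = 1/((16008 + 295) - 82128) = 1/(16303 - 82128) = 1/(-65825) = -1/65825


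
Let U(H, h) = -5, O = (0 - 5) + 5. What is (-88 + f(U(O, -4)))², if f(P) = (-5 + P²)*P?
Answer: 35344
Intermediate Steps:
O = 0 (O = -5 + 5 = 0)
f(P) = P*(-5 + P²)
(-88 + f(U(O, -4)))² = (-88 - 5*(-5 + (-5)²))² = (-88 - 5*(-5 + 25))² = (-88 - 5*20)² = (-88 - 100)² = (-188)² = 35344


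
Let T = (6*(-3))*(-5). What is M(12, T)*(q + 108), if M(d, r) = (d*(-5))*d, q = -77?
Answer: -22320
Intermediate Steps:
T = 90 (T = -18*(-5) = 90)
M(d, r) = -5*d² (M(d, r) = (-5*d)*d = -5*d²)
M(12, T)*(q + 108) = (-5*12²)*(-77 + 108) = -5*144*31 = -720*31 = -22320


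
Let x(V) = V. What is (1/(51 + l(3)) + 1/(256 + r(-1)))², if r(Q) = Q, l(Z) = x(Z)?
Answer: 10609/21068100 ≈ 0.00050356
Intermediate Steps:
l(Z) = Z
(1/(51 + l(3)) + 1/(256 + r(-1)))² = (1/(51 + 3) + 1/(256 - 1))² = (1/54 + 1/255)² = (103/4590)² = 10609/21068100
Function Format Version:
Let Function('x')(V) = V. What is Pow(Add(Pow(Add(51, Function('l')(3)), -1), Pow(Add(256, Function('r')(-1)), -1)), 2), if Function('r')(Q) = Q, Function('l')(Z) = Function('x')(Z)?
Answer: Rational(10609, 21068100) ≈ 0.00050356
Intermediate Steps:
Function('l')(Z) = Z
Pow(Add(Pow(Add(51, Function('l')(3)), -1), Pow(Add(256, Function('r')(-1)), -1)), 2) = Pow(Add(Pow(Add(51, 3), -1), Pow(Add(256, -1), -1)), 2) = Pow(Add(Pow(54, -1), Pow(255, -1)), 2) = Pow(Add(Rational(1, 54), Rational(1, 255)), 2) = Pow(Rational(103, 4590), 2) = Rational(10609, 21068100)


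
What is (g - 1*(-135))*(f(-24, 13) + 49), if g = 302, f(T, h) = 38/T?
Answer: 248653/12 ≈ 20721.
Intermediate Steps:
(g - 1*(-135))*(f(-24, 13) + 49) = (302 - 1*(-135))*(38/(-24) + 49) = (302 + 135)*(38*(-1/24) + 49) = 437*(-19/12 + 49) = 437*(569/12) = 248653/12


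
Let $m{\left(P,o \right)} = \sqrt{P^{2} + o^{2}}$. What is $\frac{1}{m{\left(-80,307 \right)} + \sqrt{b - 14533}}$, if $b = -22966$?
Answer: $\frac{1}{\sqrt{100649} + i \sqrt{37499}} \approx 0.0022965 - 0.0014017 i$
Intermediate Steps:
$\frac{1}{m{\left(-80,307 \right)} + \sqrt{b - 14533}} = \frac{1}{\sqrt{\left(-80\right)^{2} + 307^{2}} + \sqrt{-22966 - 14533}} = \frac{1}{\sqrt{6400 + 94249} + \sqrt{-37499}} = \frac{1}{\sqrt{100649} + i \sqrt{37499}}$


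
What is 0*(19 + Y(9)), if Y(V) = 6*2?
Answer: 0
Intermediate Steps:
Y(V) = 12
0*(19 + Y(9)) = 0*(19 + 12) = 0*31 = 0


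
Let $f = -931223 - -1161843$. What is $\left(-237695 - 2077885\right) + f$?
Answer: $-2084960$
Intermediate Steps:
$f = 230620$ ($f = -931223 + 1161843 = 230620$)
$\left(-237695 - 2077885\right) + f = \left(-237695 - 2077885\right) + 230620 = -2315580 + 230620 = -2084960$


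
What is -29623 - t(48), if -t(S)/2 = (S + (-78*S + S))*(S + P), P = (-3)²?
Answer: -445495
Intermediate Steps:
P = 9
t(S) = 152*S*(9 + S) (t(S) = -2*(S + (-78*S + S))*(S + 9) = -2*(S - 77*S)*(9 + S) = -2*(-76*S)*(9 + S) = -(-152)*S*(9 + S) = 152*S*(9 + S))
-29623 - t(48) = -29623 - 152*48*(9 + 48) = -29623 - 152*48*57 = -29623 - 1*415872 = -29623 - 415872 = -445495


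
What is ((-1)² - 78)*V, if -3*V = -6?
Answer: -154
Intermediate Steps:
V = 2 (V = -⅓*(-6) = 2)
((-1)² - 78)*V = ((-1)² - 78)*2 = (1 - 78)*2 = -77*2 = -154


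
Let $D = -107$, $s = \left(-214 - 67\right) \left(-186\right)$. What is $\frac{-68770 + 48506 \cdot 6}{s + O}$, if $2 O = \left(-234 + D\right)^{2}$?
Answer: $\frac{444532}{220813} \approx 2.0132$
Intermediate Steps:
$s = 52266$ ($s = \left(-281\right) \left(-186\right) = 52266$)
$O = \frac{116281}{2}$ ($O = \frac{\left(-234 - 107\right)^{2}}{2} = \frac{\left(-341\right)^{2}}{2} = \frac{1}{2} \cdot 116281 = \frac{116281}{2} \approx 58141.0$)
$\frac{-68770 + 48506 \cdot 6}{s + O} = \frac{-68770 + 48506 \cdot 6}{52266 + \frac{116281}{2}} = \frac{-68770 + 291036}{\frac{220813}{2}} = 222266 \cdot \frac{2}{220813} = \frac{444532}{220813}$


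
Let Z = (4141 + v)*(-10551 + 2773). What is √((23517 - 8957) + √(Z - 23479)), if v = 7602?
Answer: √(14560 + I*√91360533) ≈ 126.45 + 37.796*I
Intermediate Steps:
Z = -91337054 (Z = (4141 + 7602)*(-10551 + 2773) = 11743*(-7778) = -91337054)
√((23517 - 8957) + √(Z - 23479)) = √((23517 - 8957) + √(-91337054 - 23479)) = √(14560 + √(-91360533)) = √(14560 + I*√91360533)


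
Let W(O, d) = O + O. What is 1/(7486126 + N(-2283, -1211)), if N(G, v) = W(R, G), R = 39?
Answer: 1/7486204 ≈ 1.3358e-7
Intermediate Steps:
W(O, d) = 2*O
N(G, v) = 78 (N(G, v) = 2*39 = 78)
1/(7486126 + N(-2283, -1211)) = 1/(7486126 + 78) = 1/7486204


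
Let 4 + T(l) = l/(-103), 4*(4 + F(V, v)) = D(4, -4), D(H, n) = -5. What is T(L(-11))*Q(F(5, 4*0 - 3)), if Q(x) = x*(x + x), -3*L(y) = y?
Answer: -183309/824 ≈ -222.46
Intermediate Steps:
L(y) = -y/3
F(V, v) = -21/4 (F(V, v) = -4 + (1/4)*(-5) = -4 - 5/4 = -21/4)
T(l) = -4 - l/103 (T(l) = -4 + l/(-103) = -4 + l*(-1/103) = -4 - l/103)
Q(x) = 2*x**2 (Q(x) = x*(2*x) = 2*x**2)
T(L(-11))*Q(F(5, 4*0 - 3)) = (-4 - (-1)*(-11)/309)*(2*(-21/4)**2) = (-4 - 1/103*11/3)*(2*(441/16)) = (-4 - 11/309)*(441/8) = -1247/309*441/8 = -183309/824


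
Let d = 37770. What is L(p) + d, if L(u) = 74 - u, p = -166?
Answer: 38010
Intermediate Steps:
L(p) + d = (74 - 1*(-166)) + 37770 = (74 + 166) + 37770 = 240 + 37770 = 38010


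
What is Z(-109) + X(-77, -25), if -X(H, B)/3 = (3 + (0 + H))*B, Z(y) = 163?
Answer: -5387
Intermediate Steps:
X(H, B) = -3*B*(3 + H) (X(H, B) = -3*(3 + (0 + H))*B = -3*(3 + H)*B = -3*B*(3 + H))
Z(-109) + X(-77, -25) = 163 - 3*(-25)*(3 - 77) = 163 - 3*(-25)*(-74) = 163 - 5550 = -5387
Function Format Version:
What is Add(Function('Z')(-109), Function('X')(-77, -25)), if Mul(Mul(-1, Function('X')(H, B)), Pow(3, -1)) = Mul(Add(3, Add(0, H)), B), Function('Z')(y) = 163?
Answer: -5387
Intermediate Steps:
Function('X')(H, B) = Mul(-3, B, Add(3, H)) (Function('X')(H, B) = Mul(-3, Mul(Add(3, Add(0, H)), B)) = Mul(-3, Mul(Add(3, H), B)) = Mul(-3, Mul(B, Add(3, H))) = Mul(-3, B, Add(3, H)))
Add(Function('Z')(-109), Function('X')(-77, -25)) = Add(163, Mul(-3, -25, Add(3, -77))) = Add(163, Mul(-3, -25, -74)) = Add(163, -5550) = -5387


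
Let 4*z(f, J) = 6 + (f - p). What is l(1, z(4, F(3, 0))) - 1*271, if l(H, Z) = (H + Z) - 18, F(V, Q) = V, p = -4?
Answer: -569/2 ≈ -284.50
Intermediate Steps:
z(f, J) = 5/2 + f/4 (z(f, J) = (6 + (f - 1*(-4)))/4 = (6 + (f + 4))/4 = (6 + (4 + f))/4 = (10 + f)/4 = 5/2 + f/4)
l(H, Z) = -18 + H + Z
l(1, z(4, F(3, 0))) - 1*271 = (-18 + 1 + (5/2 + (¼)*4)) - 1*271 = (-18 + 1 + (5/2 + 1)) - 271 = (-18 + 1 + 7/2) - 271 = -27/2 - 271 = -569/2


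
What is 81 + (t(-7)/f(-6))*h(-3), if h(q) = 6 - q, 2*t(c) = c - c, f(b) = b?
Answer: 81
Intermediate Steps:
t(c) = 0 (t(c) = (c - c)/2 = (½)*0 = 0)
81 + (t(-7)/f(-6))*h(-3) = 81 + (0/(-6))*(6 - 1*(-3)) = 81 + (0*(-⅙))*(6 + 3) = 81 + 0*9 = 81 + 0 = 81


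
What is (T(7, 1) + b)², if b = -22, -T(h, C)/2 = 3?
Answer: 784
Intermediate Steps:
T(h, C) = -6 (T(h, C) = -2*3 = -6)
(T(7, 1) + b)² = (-6 - 22)² = (-28)² = 784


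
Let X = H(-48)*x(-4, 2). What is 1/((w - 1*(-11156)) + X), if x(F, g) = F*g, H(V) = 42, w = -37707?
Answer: -1/26887 ≈ -3.7193e-5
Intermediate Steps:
X = -336 (X = 42*(-4*2) = 42*(-8) = -336)
1/((w - 1*(-11156)) + X) = 1/((-37707 - 1*(-11156)) - 336) = 1/((-37707 + 11156) - 336) = 1/(-26551 - 336) = 1/(-26887) = -1/26887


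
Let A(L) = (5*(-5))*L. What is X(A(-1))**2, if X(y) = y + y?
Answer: 2500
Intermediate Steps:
A(L) = -25*L
X(y) = 2*y
X(A(-1))**2 = (2*(-25*(-1)))**2 = (2*25)**2 = 50**2 = 2500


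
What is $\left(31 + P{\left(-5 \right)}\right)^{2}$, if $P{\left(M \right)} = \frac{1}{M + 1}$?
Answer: $\frac{15129}{16} \approx 945.56$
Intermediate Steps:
$P{\left(M \right)} = \frac{1}{1 + M}$
$\left(31 + P{\left(-5 \right)}\right)^{2} = \left(31 + \frac{1}{1 - 5}\right)^{2} = \left(31 + \frac{1}{-4}\right)^{2} = \left(31 - \frac{1}{4}\right)^{2} = \left(\frac{123}{4}\right)^{2} = \frac{15129}{16}$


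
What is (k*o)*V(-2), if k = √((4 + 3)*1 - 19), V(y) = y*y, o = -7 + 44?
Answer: 296*I*√3 ≈ 512.69*I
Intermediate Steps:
o = 37
V(y) = y²
k = 2*I*√3 (k = √(7*1 - 19) = √(7 - 19) = √(-12) = 2*I*√3 ≈ 3.4641*I)
(k*o)*V(-2) = ((2*I*√3)*37)*(-2)² = (74*I*√3)*4 = 296*I*√3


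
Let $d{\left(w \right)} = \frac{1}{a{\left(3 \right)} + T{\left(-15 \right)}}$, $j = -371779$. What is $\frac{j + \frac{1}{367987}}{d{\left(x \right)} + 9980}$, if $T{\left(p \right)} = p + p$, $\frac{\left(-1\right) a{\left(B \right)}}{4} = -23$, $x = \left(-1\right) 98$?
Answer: $- \frac{8482210010064}{227696004107} \approx -37.252$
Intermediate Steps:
$x = -98$
$a{\left(B \right)} = 92$ ($a{\left(B \right)} = \left(-4\right) \left(-23\right) = 92$)
$T{\left(p \right)} = 2 p$
$d{\left(w \right)} = \frac{1}{62}$ ($d{\left(w \right)} = \frac{1}{92 + 2 \left(-15\right)} = \frac{1}{92 - 30} = \frac{1}{62}$)
$\frac{j + \frac{1}{367987}}{d{\left(x \right)} + 9980} = \frac{-371779 + \frac{1}{367987}}{\frac{1}{62} + 9980} = \frac{-371779 + \frac{1}{367987}}{\frac{618761}{62}} = \left(- \frac{136809838872}{367987}\right) \frac{62}{618761} = - \frac{8482210010064}{227696004107}$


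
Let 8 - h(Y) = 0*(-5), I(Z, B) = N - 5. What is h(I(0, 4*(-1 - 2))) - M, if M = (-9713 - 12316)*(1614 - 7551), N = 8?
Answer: -130786165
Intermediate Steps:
I(Z, B) = 3 (I(Z, B) = 8 - 5 = 3)
M = 130786173 (M = -22029*(-5937) = 130786173)
h(Y) = 8 (h(Y) = 8 - 0*(-5) = 8 - 1*0 = 8 + 0 = 8)
h(I(0, 4*(-1 - 2))) - M = 8 - 1*130786173 = 8 - 130786173 = -130786165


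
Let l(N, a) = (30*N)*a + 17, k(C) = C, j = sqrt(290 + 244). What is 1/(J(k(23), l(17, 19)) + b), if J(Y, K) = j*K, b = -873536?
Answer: -436768/356374269965 - 9707*sqrt(534)/712748539930 ≈ -1.5403e-6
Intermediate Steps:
j = sqrt(534) ≈ 23.108
l(N, a) = 17 + 30*N*a (l(N, a) = 30*N*a + 17 = 17 + 30*N*a)
J(Y, K) = K*sqrt(534) (J(Y, K) = sqrt(534)*K = K*sqrt(534))
1/(J(k(23), l(17, 19)) + b) = 1/((17 + 30*17*19)*sqrt(534) - 873536) = 1/((17 + 9690)*sqrt(534) - 873536) = 1/(9707*sqrt(534) - 873536) = 1/(-873536 + 9707*sqrt(534))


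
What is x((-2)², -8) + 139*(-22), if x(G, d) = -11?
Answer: -3069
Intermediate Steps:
x((-2)², -8) + 139*(-22) = -11 + 139*(-22) = -11 - 3058 = -3069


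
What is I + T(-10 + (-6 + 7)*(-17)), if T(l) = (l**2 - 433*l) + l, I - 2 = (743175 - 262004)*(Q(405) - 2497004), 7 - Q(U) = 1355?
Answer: -1202134517797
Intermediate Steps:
Q(U) = -1348 (Q(U) = 7 - 1*1355 = 7 - 1355 = -1348)
I = -1202134530190 (I = 2 + (743175 - 262004)*(-1348 - 2497004) = 2 + 481171*(-2498352) = 2 - 1202134530192 = -1202134530190)
T(l) = l**2 - 432*l
I + T(-10 + (-6 + 7)*(-17)) = -1202134530190 + (-10 + (-6 + 7)*(-17))*(-432 + (-10 + (-6 + 7)*(-17))) = -1202134530190 + (-10 + 1*(-17))*(-432 + (-10 + 1*(-17))) = -1202134530190 + (-10 - 17)*(-432 + (-10 - 17)) = -1202134530190 - 27*(-432 - 27) = -1202134530190 - 27*(-459) = -1202134530190 + 12393 = -1202134517797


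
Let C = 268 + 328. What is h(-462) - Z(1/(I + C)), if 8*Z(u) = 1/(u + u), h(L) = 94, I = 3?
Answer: 905/16 ≈ 56.563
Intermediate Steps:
C = 596
Z(u) = 1/(16*u) (Z(u) = 1/(8*(u + u)) = 1/(8*((2*u))) = (1/(2*u))/8 = 1/(16*u))
h(-462) - Z(1/(I + C)) = 94 - 1/(16*(1/(3 + 596))) = 94 - 1/(16*(1/599)) = 94 - 1/(16*1/599) = 94 - 599/16 = 905/16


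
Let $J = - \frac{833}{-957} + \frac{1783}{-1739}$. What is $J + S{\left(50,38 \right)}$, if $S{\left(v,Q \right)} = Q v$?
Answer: $\frac{3161765956}{1664223} \approx 1899.8$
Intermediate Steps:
$J = - \frac{257744}{1664223}$ ($J = \left(-833\right) \left(- \frac{1}{957}\right) + 1783 \left(- \frac{1}{1739}\right) = \frac{833}{957} - \frac{1783}{1739} = - \frac{257744}{1664223} \approx -0.15487$)
$J + S{\left(50,38 \right)} = - \frac{257744}{1664223} + 38 \cdot 50 = - \frac{257744}{1664223} + 1900 = \frac{3161765956}{1664223}$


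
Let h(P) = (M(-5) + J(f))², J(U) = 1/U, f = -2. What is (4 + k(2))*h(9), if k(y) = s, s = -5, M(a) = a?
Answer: -121/4 ≈ -30.250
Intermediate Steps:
k(y) = -5
h(P) = 121/4 (h(P) = (-5 + 1/(-2))² = (-5 - ½)² = (-11/2)² = 121/4)
(4 + k(2))*h(9) = (4 - 5)*(121/4) = -1*121/4 = -121/4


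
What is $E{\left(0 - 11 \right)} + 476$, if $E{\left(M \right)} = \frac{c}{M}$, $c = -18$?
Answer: $\frac{5254}{11} \approx 477.64$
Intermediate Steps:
$E{\left(M \right)} = - \frac{18}{M}$
$E{\left(0 - 11 \right)} + 476 = - \frac{18}{0 - 11} + 476 = - \frac{18}{-11} + 476 = \left(-18\right) \left(- \frac{1}{11}\right) + 476 = \frac{18}{11} + 476 = \frac{5254}{11}$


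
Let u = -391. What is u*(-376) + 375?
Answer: 147391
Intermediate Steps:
u*(-376) + 375 = -391*(-376) + 375 = 147016 + 375 = 147391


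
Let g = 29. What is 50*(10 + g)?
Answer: 1950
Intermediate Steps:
50*(10 + g) = 50*(10 + 29) = 50*39 = 1950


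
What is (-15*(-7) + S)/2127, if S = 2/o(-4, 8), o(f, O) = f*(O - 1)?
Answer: 1469/29778 ≈ 0.049332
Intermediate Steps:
o(f, O) = f*(-1 + O)
S = -1/14 (S = 2/((-4*(-1 + 8))) = 2/((-4*7)) = 2/(-28) = 2*(-1/28) = -1/14 ≈ -0.071429)
(-15*(-7) + S)/2127 = (-15*(-7) - 1/14)/2127 = (105 - 1/14)*(1/2127) = (1469/14)*(1/2127) = 1469/29778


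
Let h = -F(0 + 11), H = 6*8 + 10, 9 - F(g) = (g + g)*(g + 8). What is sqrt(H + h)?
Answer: sqrt(467) ≈ 21.610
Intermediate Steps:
F(g) = 9 - 2*g*(8 + g) (F(g) = 9 - (g + g)*(g + 8) = 9 - 2*g*(8 + g))
H = 58 (H = 48 + 10 = 58)
h = 409 (h = -(9 - 16*(0 + 11) - 2*(0 + 11)**2) = -(9 - 16*11 - 2*11**2) = -(9 - 176 - 2*121) = -(9 - 176 - 242) = -1*(-409) = 409)
sqrt(H + h) = sqrt(58 + 409) = sqrt(467)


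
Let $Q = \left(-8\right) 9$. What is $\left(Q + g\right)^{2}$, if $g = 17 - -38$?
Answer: $289$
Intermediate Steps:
$Q = -72$
$g = 55$ ($g = 17 + 38 = 55$)
$\left(Q + g\right)^{2} = \left(-72 + 55\right)^{2} = \left(-17\right)^{2} = 289$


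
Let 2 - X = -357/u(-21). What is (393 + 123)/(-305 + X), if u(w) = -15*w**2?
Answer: -81270/47731 ≈ -1.7027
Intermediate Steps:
X = 613/315 (X = 2 - (-357)/((-15*(-21)**2)) = 2 - (-357)/((-15*441)) = 2 - (-357)/(-6615) = 2 - (-357)*(-1)/6615 = 2 - 1*17/315 = 2 - 17/315 = 613/315 ≈ 1.9460)
(393 + 123)/(-305 + X) = (393 + 123)/(-305 + 613/315) = 516/(-95462/315) = 516*(-315/95462) = -81270/47731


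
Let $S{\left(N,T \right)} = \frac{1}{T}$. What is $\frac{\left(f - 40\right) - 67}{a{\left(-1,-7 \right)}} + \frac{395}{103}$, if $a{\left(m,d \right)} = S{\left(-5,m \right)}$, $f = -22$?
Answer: $\frac{13682}{103} \approx 132.83$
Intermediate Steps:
$a{\left(m,d \right)} = \frac{1}{m}$
$\frac{\left(f - 40\right) - 67}{a{\left(-1,-7 \right)}} + \frac{395}{103} = \frac{\left(-22 - 40\right) - 67}{\frac{1}{-1}} + \frac{395}{103} = \frac{-62 - 67}{-1} + 395 \cdot \frac{1}{103} = \left(-129\right) \left(-1\right) + \frac{395}{103} = 129 + \frac{395}{103} = \frac{13682}{103}$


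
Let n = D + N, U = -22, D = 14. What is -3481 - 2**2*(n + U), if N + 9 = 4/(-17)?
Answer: -58005/17 ≈ -3412.1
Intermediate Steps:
N = -157/17 (N = -9 + 4/(-17) = -9 + 4*(-1/17) = -9 - 4/17 = -157/17 ≈ -9.2353)
n = 81/17 (n = 14 - 157/17 = 81/17 ≈ 4.7647)
-3481 - 2**2*(n + U) = -3481 - 2**2*(81/17 - 22) = -3481 - 4*(-293)/17 = -3481 - 1*(-1172/17) = -3481 + 1172/17 = -58005/17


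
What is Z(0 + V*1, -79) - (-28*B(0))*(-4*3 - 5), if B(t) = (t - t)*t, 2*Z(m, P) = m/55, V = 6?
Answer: 3/55 ≈ 0.054545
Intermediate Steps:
Z(m, P) = m/110 (Z(m, P) = (m/55)/2 = m/110)
B(t) = 0 (B(t) = 0*t = 0)
Z(0 + V*1, -79) - (-28*B(0))*(-4*3 - 5) = (0 + 6*1)/110 - (-28*0)*(-4*3 - 5) = (0 + 6)/110 - 0*(-12 - 5) = (1/110)*6 - 0*(-17) = 3/55 - 1*0 = 3/55 + 0 = 3/55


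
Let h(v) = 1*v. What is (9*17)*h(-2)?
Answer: -306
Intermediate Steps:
h(v) = v
(9*17)*h(-2) = (9*17)*(-2) = 153*(-2) = -306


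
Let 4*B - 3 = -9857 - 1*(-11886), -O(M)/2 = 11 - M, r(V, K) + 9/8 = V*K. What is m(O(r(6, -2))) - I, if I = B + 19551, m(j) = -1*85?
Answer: -20144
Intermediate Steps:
r(V, K) = -9/8 + K*V (r(V, K) = -9/8 + V*K = -9/8 + K*V)
O(M) = -22 + 2*M (O(M) = -2*(11 - M) = -22 + 2*M)
B = 508 (B = ¾ + (-9857 - 1*(-11886))/4 = ¾ + (-9857 + 11886)/4 = ¾ + (¼)*2029 = ¾ + 2029/4 = 508)
m(j) = -85
I = 20059 (I = 508 + 19551 = 20059)
m(O(r(6, -2))) - I = -85 - 1*20059 = -85 - 20059 = -20144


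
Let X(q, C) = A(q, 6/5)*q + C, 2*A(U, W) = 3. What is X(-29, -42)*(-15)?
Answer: 2565/2 ≈ 1282.5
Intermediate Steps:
A(U, W) = 3/2 (A(U, W) = (½)*3 = 3/2)
X(q, C) = C + 3*q/2 (X(q, C) = 3*q/2 + C = C + 3*q/2)
X(-29, -42)*(-15) = (-42 + (3/2)*(-29))*(-15) = (-42 - 87/2)*(-15) = -171/2*(-15) = 2565/2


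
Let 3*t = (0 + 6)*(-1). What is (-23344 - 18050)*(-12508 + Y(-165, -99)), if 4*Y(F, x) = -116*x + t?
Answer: 398934675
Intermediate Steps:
t = -2 (t = ((0 + 6)*(-1))/3 = (6*(-1))/3 = (1/3)*(-6) = -2)
Y(F, x) = -1/2 - 29*x (Y(F, x) = (-116*x - 2)/4 = (-2 - 116*x)/4 = -1/2 - 29*x)
(-23344 - 18050)*(-12508 + Y(-165, -99)) = (-23344 - 18050)*(-12508 + (-1/2 - 29*(-99))) = -41394*(-12508 + (-1/2 + 2871)) = -41394*(-12508 + 5741/2) = -41394*(-19275/2) = 398934675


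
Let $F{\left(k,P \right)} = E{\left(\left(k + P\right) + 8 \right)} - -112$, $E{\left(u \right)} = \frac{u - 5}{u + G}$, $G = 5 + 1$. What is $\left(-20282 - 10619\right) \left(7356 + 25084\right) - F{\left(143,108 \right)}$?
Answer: $- \frac{265643566534}{265} \approx -1.0024 \cdot 10^{9}$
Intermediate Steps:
$G = 6$
$E{\left(u \right)} = \frac{-5 + u}{6 + u}$ ($E{\left(u \right)} = \frac{u - 5}{u + 6} = \frac{-5 + u}{6 + u}$)
$F{\left(k,P \right)} = 112 + \frac{3 + P + k}{14 + P + k}$ ($F{\left(k,P \right)} = \frac{-5 + \left(\left(k + P\right) + 8\right)}{6 + \left(\left(k + P\right) + 8\right)} - -112 = \frac{-5 + \left(\left(P + k\right) + 8\right)}{6 + \left(\left(P + k\right) + 8\right)} + 112 = \frac{-5 + \left(8 + P + k\right)}{6 + \left(8 + P + k\right)} + 112 = \frac{3 + P + k}{14 + P + k} + 112 = 112 + \frac{3 + P + k}{14 + P + k}$)
$\left(-20282 - 10619\right) \left(7356 + 25084\right) - F{\left(143,108 \right)} = \left(-20282 - 10619\right) \left(7356 + 25084\right) - \frac{1571 + 113 \cdot 108 + 113 \cdot 143}{14 + 108 + 143} = \left(-30901\right) 32440 - \frac{1571 + 12204 + 16159}{265} = -1002428440 - \frac{1}{265} \cdot 29934 = -1002428440 - \frac{29934}{265} = - \frac{265643566534}{265}$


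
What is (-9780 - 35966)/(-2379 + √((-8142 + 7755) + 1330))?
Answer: 54414867/2829349 + 22873*√943/2829349 ≈ 19.481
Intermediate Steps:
(-9780 - 35966)/(-2379 + √((-8142 + 7755) + 1330)) = -45746/(-2379 + √(-387 + 1330)) = -45746/(-2379 + √943)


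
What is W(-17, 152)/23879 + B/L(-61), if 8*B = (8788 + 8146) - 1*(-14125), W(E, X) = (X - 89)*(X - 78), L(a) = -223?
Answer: -733340853/42600136 ≈ -17.215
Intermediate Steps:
W(E, X) = (-89 + X)*(-78 + X)
B = 31059/8 (B = ((8788 + 8146) - 1*(-14125))/8 = (16934 + 14125)/8 = (1/8)*31059 = 31059/8 ≈ 3882.4)
W(-17, 152)/23879 + B/L(-61) = (6942 + 152**2 - 167*152)/23879 + (31059/8)/(-223) = (6942 + 23104 - 25384)*(1/23879) + (31059/8)*(-1/223) = 4662*(1/23879) - 31059/1784 = 4662/23879 - 31059/1784 = -733340853/42600136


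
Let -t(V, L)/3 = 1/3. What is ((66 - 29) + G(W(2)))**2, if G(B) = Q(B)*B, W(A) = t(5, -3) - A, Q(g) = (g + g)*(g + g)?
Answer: 5041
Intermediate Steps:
t(V, L) = -1 (t(V, L) = -3/3 = -3*1/3 = -1)
Q(g) = 4*g**2 (Q(g) = (2*g)*(2*g) = 4*g**2)
W(A) = -1 - A
G(B) = 4*B**3 (G(B) = (4*B**2)*B = 4*B**3)
((66 - 29) + G(W(2)))**2 = ((66 - 29) + 4*(-1 - 1*2)**3)**2 = (37 + 4*(-1 - 2)**3)**2 = (37 + 4*(-3)**3)**2 = (37 + 4*(-27))**2 = (37 - 108)**2 = (-71)**2 = 5041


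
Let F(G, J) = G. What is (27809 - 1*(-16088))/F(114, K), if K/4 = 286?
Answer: 43897/114 ≈ 385.06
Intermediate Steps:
K = 1144 (K = 4*286 = 1144)
(27809 - 1*(-16088))/F(114, K) = (27809 - 1*(-16088))/114 = (27809 + 16088)*(1/114) = 43897*(1/114) = 43897/114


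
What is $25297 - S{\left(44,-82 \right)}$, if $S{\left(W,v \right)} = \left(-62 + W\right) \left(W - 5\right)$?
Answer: $25999$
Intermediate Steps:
$S{\left(W,v \right)} = \left(-62 + W\right) \left(-5 + W\right)$
$25297 - S{\left(44,-82 \right)} = 25297 - \left(310 + 44^{2} - 2948\right) = 25297 - \left(310 + 1936 - 2948\right) = 25297 - -702 = 25297 + 702 = 25999$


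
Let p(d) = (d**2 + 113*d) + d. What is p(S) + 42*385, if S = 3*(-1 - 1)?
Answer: 15522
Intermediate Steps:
S = -6 (S = 3*(-2) = -6)
p(d) = d**2 + 114*d
p(S) + 42*385 = -6*(114 - 6) + 42*385 = -6*108 + 16170 = -648 + 16170 = 15522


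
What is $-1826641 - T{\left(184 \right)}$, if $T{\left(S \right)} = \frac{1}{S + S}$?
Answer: $- \frac{672203889}{368} \approx -1.8266 \cdot 10^{6}$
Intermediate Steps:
$T{\left(S \right)} = \frac{1}{2 S}$
$-1826641 - T{\left(184 \right)} = -1826641 - \frac{1}{2 \cdot 184} = -1826641 - \frac{1}{2} \cdot \frac{1}{184} = -1826641 - \frac{1}{368} = - \frac{672203889}{368}$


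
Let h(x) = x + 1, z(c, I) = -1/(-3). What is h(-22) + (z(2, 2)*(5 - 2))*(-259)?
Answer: -280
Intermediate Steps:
z(c, I) = ⅓ (z(c, I) = -1*(-⅓) = ⅓)
h(x) = 1 + x
h(-22) + (z(2, 2)*(5 - 2))*(-259) = (1 - 22) + ((5 - 2)/3)*(-259) = -21 + ((⅓)*3)*(-259) = -21 + 1*(-259) = -21 - 259 = -280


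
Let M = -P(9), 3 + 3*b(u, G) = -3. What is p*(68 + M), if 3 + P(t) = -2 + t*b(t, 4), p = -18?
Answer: -1638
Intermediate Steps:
b(u, G) = -2 (b(u, G) = -1 + (1/3)*(-3) = -1 - 1 = -2)
P(t) = -5 - 2*t (P(t) = -3 + (-2 + t*(-2)) = -3 + (-2 - 2*t) = -5 - 2*t)
M = 23 (M = -(-5 - 2*9) = -(-5 - 18) = -1*(-23) = 23)
p*(68 + M) = -18*(68 + 23) = -18*91 = -1638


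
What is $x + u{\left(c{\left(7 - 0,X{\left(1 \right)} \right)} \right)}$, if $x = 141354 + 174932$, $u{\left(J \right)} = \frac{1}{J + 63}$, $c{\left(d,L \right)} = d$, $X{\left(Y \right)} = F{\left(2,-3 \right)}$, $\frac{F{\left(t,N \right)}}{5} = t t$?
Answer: $\frac{22140021}{70} \approx 3.1629 \cdot 10^{5}$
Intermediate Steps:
$F{\left(t,N \right)} = 5 t^{2}$ ($F{\left(t,N \right)} = 5 t t = 5 t^{2}$)
$X{\left(Y \right)} = 20$ ($X{\left(Y \right)} = 5 \cdot 2^{2} = 5 \cdot 4 = 20$)
$u{\left(J \right)} = \frac{1}{63 + J}$
$x = 316286$
$x + u{\left(c{\left(7 - 0,X{\left(1 \right)} \right)} \right)} = 316286 + \frac{1}{63 + \left(7 - 0\right)} = 316286 + \frac{1}{63 + \left(7 + 0\right)} = 316286 + \frac{1}{63 + 7} = 316286 + \frac{1}{70} = \frac{22140021}{70}$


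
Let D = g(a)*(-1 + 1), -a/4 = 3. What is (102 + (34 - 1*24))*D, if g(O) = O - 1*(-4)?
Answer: 0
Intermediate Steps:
a = -12 (a = -4*3 = -12)
g(O) = 4 + O (g(O) = O + 4 = 4 + O)
D = 0 (D = (4 - 12)*(-1 + 1) = -8*0 = 0)
(102 + (34 - 1*24))*D = (102 + (34 - 1*24))*0 = (102 + (34 - 24))*0 = (102 + 10)*0 = 112*0 = 0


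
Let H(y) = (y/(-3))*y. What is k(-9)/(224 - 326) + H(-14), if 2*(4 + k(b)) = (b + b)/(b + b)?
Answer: -13321/204 ≈ -65.299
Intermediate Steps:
H(y) = -y**2/3 (H(y) = (y*(-1/3))*y = (-y/3)*y = -y**2/3)
k(b) = -7/2 (k(b) = -4 + ((b + b)/(b + b))/2 = -4 + ((2*b)/((2*b)))/2 = -4 + ((2*b)*(1/(2*b)))/2 = -4 + (1/2)*1 = -4 + 1/2 = -7/2)
k(-9)/(224 - 326) + H(-14) = -7/2/(224 - 326) - 1/3*(-14)**2 = -7/2/(-102) - 1/3*196 = -1/102*(-7/2) - 196/3 = 7/204 - 196/3 = -13321/204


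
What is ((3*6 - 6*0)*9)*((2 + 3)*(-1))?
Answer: -810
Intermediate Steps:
((3*6 - 6*0)*9)*((2 + 3)*(-1)) = ((18 + 0)*9)*(5*(-1)) = (18*9)*(-5) = 162*(-5) = -810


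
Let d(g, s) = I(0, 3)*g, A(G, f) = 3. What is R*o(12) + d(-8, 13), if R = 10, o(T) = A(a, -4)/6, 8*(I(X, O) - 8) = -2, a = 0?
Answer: -57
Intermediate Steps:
I(X, O) = 31/4 (I(X, O) = 8 + (1/8)*(-2) = 8 - 1/4 = 31/4)
o(T) = 1/2 (o(T) = 3/6 = 3*(1/6) = 1/2)
d(g, s) = 31*g/4
R*o(12) + d(-8, 13) = 10*(1/2) + (31/4)*(-8) = 5 - 62 = -57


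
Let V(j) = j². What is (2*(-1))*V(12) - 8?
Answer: -296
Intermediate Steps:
(2*(-1))*V(12) - 8 = (2*(-1))*12² - 8 = -2*144 - 8 = -288 - 8 = -296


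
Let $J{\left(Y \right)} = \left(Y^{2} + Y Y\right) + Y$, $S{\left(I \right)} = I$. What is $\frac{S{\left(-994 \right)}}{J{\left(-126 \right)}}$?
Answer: $- \frac{71}{2259} \approx -0.03143$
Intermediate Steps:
$J{\left(Y \right)} = Y + 2 Y^{2}$ ($J{\left(Y \right)} = \left(Y^{2} + Y^{2}\right) + Y = 2 Y^{2} + Y = Y + 2 Y^{2}$)
$\frac{S{\left(-994 \right)}}{J{\left(-126 \right)}} = - \frac{994}{\left(-126\right) \left(1 + 2 \left(-126\right)\right)} = - \frac{994}{\left(-126\right) \left(1 - 252\right)} = - \frac{994}{\left(-126\right) \left(-251\right)} = - \frac{994}{31626} = \left(-994\right) \frac{1}{31626} = - \frac{71}{2259}$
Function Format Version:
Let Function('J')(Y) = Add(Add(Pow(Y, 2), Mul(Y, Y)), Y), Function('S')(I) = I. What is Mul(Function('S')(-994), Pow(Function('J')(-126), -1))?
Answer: Rational(-71, 2259) ≈ -0.031430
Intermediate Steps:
Function('J')(Y) = Add(Y, Mul(2, Pow(Y, 2))) (Function('J')(Y) = Add(Add(Pow(Y, 2), Pow(Y, 2)), Y) = Add(Mul(2, Pow(Y, 2)), Y) = Add(Y, Mul(2, Pow(Y, 2))))
Mul(Function('S')(-994), Pow(Function('J')(-126), -1)) = Mul(-994, Pow(Mul(-126, Add(1, Mul(2, -126))), -1)) = Mul(-994, Pow(Mul(-126, Add(1, -252)), -1)) = Mul(-994, Pow(Mul(-126, -251), -1)) = Mul(-994, Pow(31626, -1)) = Mul(-994, Rational(1, 31626)) = Rational(-71, 2259)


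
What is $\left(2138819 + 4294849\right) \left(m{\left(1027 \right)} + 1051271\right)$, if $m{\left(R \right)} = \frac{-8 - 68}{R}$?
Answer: $\frac{6946143375053988}{1027} \approx 6.7635 \cdot 10^{12}$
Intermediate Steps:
$m{\left(R \right)} = - \frac{76}{R}$
$\left(2138819 + 4294849\right) \left(m{\left(1027 \right)} + 1051271\right) = \left(2138819 + 4294849\right) \left(- \frac{76}{1027} + 1051271\right) = 6433668 \left(\left(-76\right) \frac{1}{1027} + 1051271\right) = 6433668 \left(- \frac{76}{1027} + 1051271\right) = 6433668 \cdot \frac{1079655241}{1027} = \frac{6946143375053988}{1027}$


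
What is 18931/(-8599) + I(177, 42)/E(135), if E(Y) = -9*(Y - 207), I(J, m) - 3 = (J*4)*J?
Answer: 355116931/1857384 ≈ 191.19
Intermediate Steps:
I(J, m) = 3 + 4*J² (I(J, m) = 3 + (J*4)*J = 3 + (4*J)*J = 3 + 4*J²)
E(Y) = 1863 - 9*Y (E(Y) = -9*(-207 + Y) = 1863 - 9*Y)
18931/(-8599) + I(177, 42)/E(135) = 18931/(-8599) + (3 + 4*177²)/(1863 - 9*135) = 18931*(-1/8599) + (3 + 4*31329)/(1863 - 1215) = -18931/8599 + (3 + 125316)/648 = -18931/8599 + 125319*(1/648) = -18931/8599 + 41773/216 = 355116931/1857384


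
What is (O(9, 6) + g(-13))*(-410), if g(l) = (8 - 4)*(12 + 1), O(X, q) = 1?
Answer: -21730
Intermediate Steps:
g(l) = 52 (g(l) = 4*13 = 52)
(O(9, 6) + g(-13))*(-410) = (1 + 52)*(-410) = 53*(-410) = -21730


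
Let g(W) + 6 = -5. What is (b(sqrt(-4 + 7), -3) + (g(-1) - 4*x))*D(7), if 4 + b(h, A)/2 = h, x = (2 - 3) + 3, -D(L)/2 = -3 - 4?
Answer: -378 + 28*sqrt(3) ≈ -329.50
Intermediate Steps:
g(W) = -11 (g(W) = -6 - 5 = -11)
D(L) = 14 (D(L) = -2*(-3 - 4) = -2*(-7) = 14)
x = 2 (x = -1 + 3 = 2)
b(h, A) = -8 + 2*h
(b(sqrt(-4 + 7), -3) + (g(-1) - 4*x))*D(7) = ((-8 + 2*sqrt(-4 + 7)) + (-11 - 4*2))*14 = ((-8 + 2*sqrt(3)) + (-11 - 8))*14 = ((-8 + 2*sqrt(3)) - 19)*14 = (-27 + 2*sqrt(3))*14 = -378 + 28*sqrt(3)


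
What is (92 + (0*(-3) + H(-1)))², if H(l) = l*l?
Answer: 8649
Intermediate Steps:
H(l) = l²
(92 + (0*(-3) + H(-1)))² = (92 + (0*(-3) + (-1)²))² = (92 + (0 + 1))² = (92 + 1)² = 93² = 8649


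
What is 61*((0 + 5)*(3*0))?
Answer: 0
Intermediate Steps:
61*((0 + 5)*(3*0)) = 61*(5*0) = 61*0 = 0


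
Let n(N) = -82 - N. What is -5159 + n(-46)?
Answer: -5195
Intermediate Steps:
-5159 + n(-46) = -5159 + (-82 - 1*(-46)) = -5159 + (-82 + 46) = -5159 - 36 = -5195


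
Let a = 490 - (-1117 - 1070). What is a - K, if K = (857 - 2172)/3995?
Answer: 2139186/799 ≈ 2677.3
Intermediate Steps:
K = -263/799 (K = -1315*1/3995 = -263/799 ≈ -0.32916)
a = 2677 (a = 490 - 1*(-2187) = 490 + 2187 = 2677)
a - K = 2677 - 1*(-263/799) = 2677 + 263/799 = 2139186/799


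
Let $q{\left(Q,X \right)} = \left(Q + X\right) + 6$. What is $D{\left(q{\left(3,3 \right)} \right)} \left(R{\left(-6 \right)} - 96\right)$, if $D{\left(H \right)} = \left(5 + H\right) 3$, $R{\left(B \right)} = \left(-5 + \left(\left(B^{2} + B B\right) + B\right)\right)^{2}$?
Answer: $184875$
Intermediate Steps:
$q{\left(Q,X \right)} = 6 + Q + X$
$R{\left(B \right)} = \left(-5 + B + 2 B^{2}\right)^{2}$ ($R{\left(B \right)} = \left(-5 + \left(\left(B^{2} + B^{2}\right) + B\right)\right)^{2} = \left(-5 + \left(2 B^{2} + B\right)\right)^{2} = \left(-5 + \left(B + 2 B^{2}\right)\right)^{2} = \left(-5 + B + 2 B^{2}\right)^{2}$)
$D{\left(H \right)} = 15 + 3 H$
$D{\left(q{\left(3,3 \right)} \right)} \left(R{\left(-6 \right)} - 96\right) = \left(15 + 3 \left(6 + 3 + 3\right)\right) \left(\left(-5 - 6 + 2 \left(-6\right)^{2}\right)^{2} - 96\right) = \left(15 + 3 \cdot 12\right) \left(\left(-5 - 6 + 2 \cdot 36\right)^{2} - 96\right) = \left(15 + 36\right) \left(\left(-5 - 6 + 72\right)^{2} - 96\right) = 51 \left(61^{2} - 96\right) = 51 \left(3721 - 96\right) = 51 \cdot 3625 = 184875$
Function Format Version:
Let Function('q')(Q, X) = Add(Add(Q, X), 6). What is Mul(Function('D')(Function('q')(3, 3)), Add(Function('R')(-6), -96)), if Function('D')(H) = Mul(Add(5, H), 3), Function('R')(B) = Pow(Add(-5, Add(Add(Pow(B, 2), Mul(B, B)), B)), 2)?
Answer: 184875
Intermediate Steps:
Function('q')(Q, X) = Add(6, Q, X)
Function('R')(B) = Pow(Add(-5, B, Mul(2, Pow(B, 2))), 2) (Function('R')(B) = Pow(Add(-5, Add(Add(Pow(B, 2), Pow(B, 2)), B)), 2) = Pow(Add(-5, Add(Mul(2, Pow(B, 2)), B)), 2) = Pow(Add(-5, Add(B, Mul(2, Pow(B, 2)))), 2) = Pow(Add(-5, B, Mul(2, Pow(B, 2))), 2))
Function('D')(H) = Add(15, Mul(3, H))
Mul(Function('D')(Function('q')(3, 3)), Add(Function('R')(-6), -96)) = Mul(Add(15, Mul(3, Add(6, 3, 3))), Add(Pow(Add(-5, -6, Mul(2, Pow(-6, 2))), 2), -96)) = Mul(Add(15, Mul(3, 12)), Add(Pow(Add(-5, -6, Mul(2, 36)), 2), -96)) = Mul(Add(15, 36), Add(Pow(Add(-5, -6, 72), 2), -96)) = Mul(51, Add(Pow(61, 2), -96)) = Mul(51, Add(3721, -96)) = Mul(51, 3625) = 184875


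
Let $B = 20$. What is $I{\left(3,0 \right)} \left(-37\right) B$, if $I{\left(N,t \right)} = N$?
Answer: $-2220$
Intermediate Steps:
$I{\left(3,0 \right)} \left(-37\right) B = 3 \left(-37\right) 20 = \left(-111\right) 20 = -2220$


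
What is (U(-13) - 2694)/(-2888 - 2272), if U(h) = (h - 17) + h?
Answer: 2737/5160 ≈ 0.53043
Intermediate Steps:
U(h) = -17 + 2*h (U(h) = (-17 + h) + h = -17 + 2*h)
(U(-13) - 2694)/(-2888 - 2272) = ((-17 + 2*(-13)) - 2694)/(-2888 - 2272) = ((-17 - 26) - 2694)/(-5160) = (-43 - 2694)*(-1/5160) = -2737*(-1/5160) = 2737/5160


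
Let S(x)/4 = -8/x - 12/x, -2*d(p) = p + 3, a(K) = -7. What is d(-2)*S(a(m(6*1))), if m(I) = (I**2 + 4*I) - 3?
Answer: -40/7 ≈ -5.7143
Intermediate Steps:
m(I) = -3 + I**2 + 4*I
d(p) = -3/2 - p/2 (d(p) = -(p + 3)/2 = -(3 + p)/2 = -3/2 - p/2)
S(x) = -80/x (S(x) = 4*(-8/x - 12/x) = 4*(-20/x) = -80/x)
d(-2)*S(a(m(6*1))) = (-3/2 - 1/2*(-2))*(-80/(-7)) = (-3/2 + 1)*(-80*(-1/7)) = -1/2*80/7 = -40/7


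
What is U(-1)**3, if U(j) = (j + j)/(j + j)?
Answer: 1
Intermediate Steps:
U(j) = 1 (U(j) = (2*j)/((2*j)) = (2*j)*(1/(2*j)) = 1)
U(-1)**3 = 1**3 = 1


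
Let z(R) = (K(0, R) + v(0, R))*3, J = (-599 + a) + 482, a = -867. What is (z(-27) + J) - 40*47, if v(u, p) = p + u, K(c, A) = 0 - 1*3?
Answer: -2954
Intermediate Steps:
K(c, A) = -3 (K(c, A) = 0 - 3 = -3)
J = -984 (J = (-599 - 867) + 482 = -1466 + 482 = -984)
z(R) = -9 + 3*R (z(R) = (-3 + (R + 0))*3 = (-3 + R)*3 = -9 + 3*R)
(z(-27) + J) - 40*47 = ((-9 + 3*(-27)) - 984) - 40*47 = ((-9 - 81) - 984) - 1880 = (-90 - 984) - 1880 = -1074 - 1880 = -2954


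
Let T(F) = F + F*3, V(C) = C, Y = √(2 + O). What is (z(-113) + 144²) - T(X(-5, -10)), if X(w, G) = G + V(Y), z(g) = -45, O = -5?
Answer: 20731 - 4*I*√3 ≈ 20731.0 - 6.9282*I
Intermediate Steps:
Y = I*√3 (Y = √(2 - 5) = √(-3) = I*√3 ≈ 1.732*I)
X(w, G) = G + I*√3
T(F) = 4*F (T(F) = F + 3*F = 4*F)
(z(-113) + 144²) - T(X(-5, -10)) = (-45 + 144²) - 4*(-10 + I*√3) = (-45 + 20736) - (-40 + 4*I*√3) = 20691 + (40 - 4*I*√3) = 20731 - 4*I*√3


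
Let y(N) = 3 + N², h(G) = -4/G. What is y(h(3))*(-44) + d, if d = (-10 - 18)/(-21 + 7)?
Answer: -1874/9 ≈ -208.22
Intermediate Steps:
d = 2 (d = -28/(-14) = -28*(-1/14) = 2)
y(h(3))*(-44) + d = (3 + (-4/3)²)*(-44) + 2 = (3 + 16/9)*(-44) + 2 = (43/9)*(-44) + 2 = -1892/9 + 2 = -1874/9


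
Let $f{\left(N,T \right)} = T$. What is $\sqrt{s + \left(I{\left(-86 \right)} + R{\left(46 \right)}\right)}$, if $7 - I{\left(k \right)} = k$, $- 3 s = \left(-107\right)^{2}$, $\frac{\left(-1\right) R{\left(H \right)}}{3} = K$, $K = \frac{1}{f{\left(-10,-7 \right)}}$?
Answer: $\frac{i \sqrt{1641801}}{21} \approx 61.016 i$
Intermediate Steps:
$K = - \frac{1}{7}$ ($K = \frac{1}{-7} = - \frac{1}{7} \approx -0.14286$)
$R{\left(H \right)} = \frac{3}{7}$ ($R{\left(H \right)} = \left(-3\right) \left(- \frac{1}{7}\right) = \frac{3}{7}$)
$s = - \frac{11449}{3}$ ($s = - \frac{\left(-107\right)^{2}}{3} = \left(- \frac{1}{3}\right) 11449 = - \frac{11449}{3} \approx -3816.3$)
$I{\left(k \right)} = 7 - k$
$\sqrt{s + \left(I{\left(-86 \right)} + R{\left(46 \right)}\right)} = \sqrt{- \frac{11449}{3} + \left(\left(7 - -86\right) + \frac{3}{7}\right)} = \sqrt{- \frac{11449}{3} + \left(\left(7 + 86\right) + \frac{3}{7}\right)} = \sqrt{- \frac{11449}{3} + \left(93 + \frac{3}{7}\right)} = \sqrt{- \frac{11449}{3} + \frac{654}{7}} = \sqrt{- \frac{78181}{21}} = \frac{i \sqrt{1641801}}{21}$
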